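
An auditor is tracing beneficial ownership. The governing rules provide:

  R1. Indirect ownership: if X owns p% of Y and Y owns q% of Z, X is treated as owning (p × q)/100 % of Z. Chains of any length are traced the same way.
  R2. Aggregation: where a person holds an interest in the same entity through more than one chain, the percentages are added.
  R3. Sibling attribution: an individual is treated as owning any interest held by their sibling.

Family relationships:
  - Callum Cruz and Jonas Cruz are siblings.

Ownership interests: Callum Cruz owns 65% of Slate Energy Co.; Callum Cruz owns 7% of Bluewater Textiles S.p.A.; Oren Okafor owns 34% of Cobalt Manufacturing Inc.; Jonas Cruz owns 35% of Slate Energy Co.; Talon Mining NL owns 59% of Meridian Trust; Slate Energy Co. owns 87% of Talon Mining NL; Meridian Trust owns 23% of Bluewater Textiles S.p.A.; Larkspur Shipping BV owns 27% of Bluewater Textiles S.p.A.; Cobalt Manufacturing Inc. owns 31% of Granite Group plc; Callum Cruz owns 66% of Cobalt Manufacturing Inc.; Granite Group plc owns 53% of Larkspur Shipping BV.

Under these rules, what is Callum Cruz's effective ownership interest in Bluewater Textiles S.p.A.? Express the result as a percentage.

21.733726%

By sibling attribution (R3), Callum Cruz is treated as also owning Jonas Cruz's interest in Slate Energy Co, giving 65% + 35% = 100%.
Chain via Slate Energy Co. → Talon Mining NL → Meridian Trust (R1): 100% × 87% × 59% × 23% = 11.8059% of Bluewater Textiles S.p.A.
Chain via Cobalt Manufacturing Inc. → Granite Group plc → Larkspur Shipping BV (R1): 66% × 31% × 53% × 27% = 2.927826% of Bluewater Textiles S.p.A.
Direct interest in Bluewater Textiles S.p.A: 7%.
Aggregating (R2): 11.8059% + 2.927826% + 7% = 21.733726%.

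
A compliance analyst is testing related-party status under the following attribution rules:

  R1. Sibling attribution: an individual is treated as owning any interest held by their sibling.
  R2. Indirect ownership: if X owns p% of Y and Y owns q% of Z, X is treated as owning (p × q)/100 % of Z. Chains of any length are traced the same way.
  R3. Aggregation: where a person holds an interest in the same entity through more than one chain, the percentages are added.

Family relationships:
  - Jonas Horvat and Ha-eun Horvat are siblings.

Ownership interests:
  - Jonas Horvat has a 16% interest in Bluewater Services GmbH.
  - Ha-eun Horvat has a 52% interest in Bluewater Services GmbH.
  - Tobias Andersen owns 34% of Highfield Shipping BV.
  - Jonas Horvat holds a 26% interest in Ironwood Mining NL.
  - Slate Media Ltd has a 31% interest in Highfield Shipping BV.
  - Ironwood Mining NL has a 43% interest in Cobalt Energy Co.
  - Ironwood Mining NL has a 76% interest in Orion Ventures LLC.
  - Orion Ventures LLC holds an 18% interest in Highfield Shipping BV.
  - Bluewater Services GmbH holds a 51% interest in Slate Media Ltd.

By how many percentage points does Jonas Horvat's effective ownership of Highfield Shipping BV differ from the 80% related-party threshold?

By sibling attribution (R1), Jonas Horvat is treated as also owning Ha-eun Horvat's interest in Bluewater Services GmbH, giving 16% + 52% = 68%.
Chain via Bluewater Services GmbH → Slate Media Ltd (R2): 68% × 51% × 31% = 10.7508% of Highfield Shipping BV.
Chain via Ironwood Mining NL → Orion Ventures LLC (R2): 26% × 76% × 18% = 3.5568% of Highfield Shipping BV.
Aggregating (R3): 10.7508% + 3.5568% = 14.3076%.
14.3076% falls short of the 80% threshold by 65.6924 percentage points.

65.6924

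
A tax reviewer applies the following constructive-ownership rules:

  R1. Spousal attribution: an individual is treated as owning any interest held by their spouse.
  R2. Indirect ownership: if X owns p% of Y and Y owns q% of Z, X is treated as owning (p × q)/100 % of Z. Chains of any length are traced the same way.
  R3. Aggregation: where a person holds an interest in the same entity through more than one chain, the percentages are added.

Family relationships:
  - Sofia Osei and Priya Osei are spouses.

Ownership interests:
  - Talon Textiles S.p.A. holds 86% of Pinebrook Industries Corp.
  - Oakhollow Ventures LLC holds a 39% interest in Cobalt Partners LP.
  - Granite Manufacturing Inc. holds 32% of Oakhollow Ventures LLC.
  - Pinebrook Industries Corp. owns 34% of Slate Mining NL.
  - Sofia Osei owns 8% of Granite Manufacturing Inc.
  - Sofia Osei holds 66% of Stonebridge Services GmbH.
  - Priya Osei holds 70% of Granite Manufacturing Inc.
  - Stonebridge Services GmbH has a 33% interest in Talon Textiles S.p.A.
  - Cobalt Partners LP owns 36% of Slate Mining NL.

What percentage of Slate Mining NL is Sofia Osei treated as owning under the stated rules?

9.872856%

By spousal attribution (R1), Sofia Osei is treated as also owning Priya Osei's interest in Granite Manufacturing Inc, giving 8% + 70% = 78%.
Chain via Stonebridge Services GmbH → Talon Textiles S.p.A. → Pinebrook Industries Corp. (R2): 66% × 33% × 86% × 34% = 6.368472% of Slate Mining NL.
Chain via Granite Manufacturing Inc. → Oakhollow Ventures LLC → Cobalt Partners LP (R2): 78% × 32% × 39% × 36% = 3.504384% of Slate Mining NL.
Aggregating (R3): 6.368472% + 3.504384% = 9.872856%.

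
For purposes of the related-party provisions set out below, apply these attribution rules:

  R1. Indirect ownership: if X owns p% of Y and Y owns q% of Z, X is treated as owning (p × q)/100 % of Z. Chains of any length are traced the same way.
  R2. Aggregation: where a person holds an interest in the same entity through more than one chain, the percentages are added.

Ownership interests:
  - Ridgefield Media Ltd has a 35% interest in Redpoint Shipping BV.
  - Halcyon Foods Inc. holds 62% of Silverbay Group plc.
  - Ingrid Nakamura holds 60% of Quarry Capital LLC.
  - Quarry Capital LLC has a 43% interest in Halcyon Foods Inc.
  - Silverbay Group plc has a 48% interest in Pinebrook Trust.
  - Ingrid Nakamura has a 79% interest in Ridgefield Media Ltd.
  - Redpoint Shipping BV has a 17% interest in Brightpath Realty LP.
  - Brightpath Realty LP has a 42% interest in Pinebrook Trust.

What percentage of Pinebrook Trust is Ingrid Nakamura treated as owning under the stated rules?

9.65229%

Chain via Ridgefield Media Ltd → Redpoint Shipping BV → Brightpath Realty LP (R1): 79% × 35% × 17% × 42% = 1.97421% of Pinebrook Trust.
Chain via Quarry Capital LLC → Halcyon Foods Inc. → Silverbay Group plc (R1): 60% × 43% × 62% × 48% = 7.67808% of Pinebrook Trust.
Aggregating (R2): 1.97421% + 7.67808% = 9.65229%.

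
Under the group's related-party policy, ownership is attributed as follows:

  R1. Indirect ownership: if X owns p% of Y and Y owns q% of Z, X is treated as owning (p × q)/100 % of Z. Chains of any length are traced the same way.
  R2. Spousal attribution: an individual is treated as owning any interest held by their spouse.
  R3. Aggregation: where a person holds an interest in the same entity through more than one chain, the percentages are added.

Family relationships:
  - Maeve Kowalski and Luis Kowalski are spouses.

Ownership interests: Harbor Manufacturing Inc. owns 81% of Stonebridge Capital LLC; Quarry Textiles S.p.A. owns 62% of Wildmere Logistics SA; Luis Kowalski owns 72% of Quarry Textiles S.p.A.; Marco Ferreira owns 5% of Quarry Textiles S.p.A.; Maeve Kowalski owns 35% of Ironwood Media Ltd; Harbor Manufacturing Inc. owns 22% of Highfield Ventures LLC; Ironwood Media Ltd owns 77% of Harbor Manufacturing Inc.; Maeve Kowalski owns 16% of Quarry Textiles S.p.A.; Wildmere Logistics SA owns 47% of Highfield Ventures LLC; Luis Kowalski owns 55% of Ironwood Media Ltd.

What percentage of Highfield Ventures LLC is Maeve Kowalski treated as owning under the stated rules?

By spousal attribution (R2), Maeve Kowalski is treated as also owning Luis Kowalski's interest in Quarry Textiles S.p.A, giving 16% + 72% = 88%.
By spousal attribution (R2), Maeve Kowalski is treated as also owning Luis Kowalski's interest in Ironwood Media Ltd, giving 35% + 55% = 90%.
Chain via Quarry Textiles S.p.A. → Wildmere Logistics SA (R1): 88% × 62% × 47% = 25.6432% of Highfield Ventures LLC.
Chain via Ironwood Media Ltd → Harbor Manufacturing Inc. (R1): 90% × 77% × 22% = 15.246% of Highfield Ventures LLC.
Aggregating (R3): 25.6432% + 15.246% = 40.8892%.

40.8892%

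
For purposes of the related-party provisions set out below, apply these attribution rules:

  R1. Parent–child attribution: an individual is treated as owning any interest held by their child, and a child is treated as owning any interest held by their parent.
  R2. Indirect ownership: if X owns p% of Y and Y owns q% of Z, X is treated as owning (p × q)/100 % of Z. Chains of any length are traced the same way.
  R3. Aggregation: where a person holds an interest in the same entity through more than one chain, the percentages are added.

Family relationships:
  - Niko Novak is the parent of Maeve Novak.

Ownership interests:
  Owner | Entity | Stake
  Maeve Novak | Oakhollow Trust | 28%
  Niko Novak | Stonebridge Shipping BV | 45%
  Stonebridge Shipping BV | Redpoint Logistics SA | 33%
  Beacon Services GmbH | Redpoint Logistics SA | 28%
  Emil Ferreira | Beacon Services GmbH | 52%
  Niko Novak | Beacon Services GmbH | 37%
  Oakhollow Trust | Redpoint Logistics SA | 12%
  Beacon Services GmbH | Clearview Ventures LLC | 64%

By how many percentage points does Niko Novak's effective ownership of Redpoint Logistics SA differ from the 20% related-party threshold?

By parent–child attribution (R1), Niko Novak is treated as owning Maeve Novak's 28% interest in Oakhollow Trust.
Chain via Beacon Services GmbH (R2): 37% × 28% = 10.36% of Redpoint Logistics SA.
Chain via Stonebridge Shipping BV (R2): 45% × 33% = 14.85% of Redpoint Logistics SA.
Chain via Oakhollow Trust (R2): 28% × 12% = 3.36% of Redpoint Logistics SA.
Aggregating (R3): 10.36% + 14.85% + 3.36% = 28.57%.
28.57% exceeds the 20% threshold by 8.57 percentage points.

8.57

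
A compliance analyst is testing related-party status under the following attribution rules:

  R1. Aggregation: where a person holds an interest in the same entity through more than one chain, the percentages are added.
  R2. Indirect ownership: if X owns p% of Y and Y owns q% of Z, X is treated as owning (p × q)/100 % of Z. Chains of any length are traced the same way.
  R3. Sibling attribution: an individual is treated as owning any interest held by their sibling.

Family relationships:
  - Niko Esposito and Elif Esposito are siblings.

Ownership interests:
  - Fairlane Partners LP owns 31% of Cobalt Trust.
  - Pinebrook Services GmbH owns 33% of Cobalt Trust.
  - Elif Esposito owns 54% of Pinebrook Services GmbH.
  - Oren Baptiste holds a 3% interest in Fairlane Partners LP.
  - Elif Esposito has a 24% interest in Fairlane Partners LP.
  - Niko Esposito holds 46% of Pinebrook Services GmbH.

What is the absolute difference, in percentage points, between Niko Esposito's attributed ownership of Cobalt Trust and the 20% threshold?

By sibling attribution (R3), Niko Esposito is treated as also owning Elif Esposito's interest in Pinebrook Services GmbH, giving 46% + 54% = 100%.
By sibling attribution (R3), Niko Esposito is treated as owning Elif Esposito's 24% interest in Fairlane Partners LP.
Chain via Pinebrook Services GmbH (R2): 100% × 33% = 33% of Cobalt Trust.
Chain via Fairlane Partners LP (R2): 24% × 31% = 7.44% of Cobalt Trust.
Aggregating (R1): 33% + 7.44% = 40.44%.
40.44% exceeds the 20% threshold by 20.44 percentage points.

20.44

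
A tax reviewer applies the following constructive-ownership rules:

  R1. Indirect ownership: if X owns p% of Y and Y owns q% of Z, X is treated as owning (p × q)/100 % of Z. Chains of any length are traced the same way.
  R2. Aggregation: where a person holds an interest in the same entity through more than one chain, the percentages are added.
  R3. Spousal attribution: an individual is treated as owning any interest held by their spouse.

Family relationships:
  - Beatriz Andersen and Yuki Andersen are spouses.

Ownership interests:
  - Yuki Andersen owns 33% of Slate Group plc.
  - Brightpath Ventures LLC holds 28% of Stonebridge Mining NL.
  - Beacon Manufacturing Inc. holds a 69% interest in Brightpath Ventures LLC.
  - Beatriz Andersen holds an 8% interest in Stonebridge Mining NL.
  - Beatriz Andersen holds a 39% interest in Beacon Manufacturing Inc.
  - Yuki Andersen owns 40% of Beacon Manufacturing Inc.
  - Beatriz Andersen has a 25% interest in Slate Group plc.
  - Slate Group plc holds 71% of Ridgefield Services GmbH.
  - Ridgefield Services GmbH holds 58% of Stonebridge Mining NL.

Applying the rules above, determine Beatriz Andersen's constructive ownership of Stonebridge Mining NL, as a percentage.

47.1472%

By spousal attribution (R3), Beatriz Andersen is treated as also owning Yuki Andersen's interest in Slate Group plc, giving 25% + 33% = 58%.
By spousal attribution (R3), Beatriz Andersen is treated as also owning Yuki Andersen's interest in Beacon Manufacturing Inc, giving 39% + 40% = 79%.
Chain via Slate Group plc → Ridgefield Services GmbH (R1): 58% × 71% × 58% = 23.8844% of Stonebridge Mining NL.
Chain via Beacon Manufacturing Inc. → Brightpath Ventures LLC (R1): 79% × 69% × 28% = 15.2628% of Stonebridge Mining NL.
Direct interest in Stonebridge Mining NL: 8%.
Aggregating (R2): 23.8844% + 15.2628% + 8% = 47.1472%.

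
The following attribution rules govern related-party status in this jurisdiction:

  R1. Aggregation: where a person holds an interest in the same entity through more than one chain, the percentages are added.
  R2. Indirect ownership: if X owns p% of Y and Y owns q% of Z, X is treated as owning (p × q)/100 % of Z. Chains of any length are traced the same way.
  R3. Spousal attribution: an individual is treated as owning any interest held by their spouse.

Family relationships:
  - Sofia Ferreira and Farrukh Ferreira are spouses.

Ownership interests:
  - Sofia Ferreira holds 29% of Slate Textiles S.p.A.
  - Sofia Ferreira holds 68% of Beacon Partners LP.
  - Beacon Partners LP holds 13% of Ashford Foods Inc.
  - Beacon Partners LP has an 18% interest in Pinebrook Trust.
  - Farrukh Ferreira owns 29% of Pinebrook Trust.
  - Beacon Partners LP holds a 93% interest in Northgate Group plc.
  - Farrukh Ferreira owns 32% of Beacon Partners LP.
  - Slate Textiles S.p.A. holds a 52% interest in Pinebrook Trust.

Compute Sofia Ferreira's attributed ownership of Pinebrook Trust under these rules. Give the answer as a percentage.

By spousal attribution (R3), Sofia Ferreira is treated as also owning Farrukh Ferreira's interest in Beacon Partners LP, giving 68% + 32% = 100%.
By spousal attribution (R3), Sofia Ferreira is treated as owning Farrukh Ferreira's 29% interest in Pinebrook Trust.
Chain via Slate Textiles S.p.A. (R2): 29% × 52% = 15.08% of Pinebrook Trust.
Chain via Beacon Partners LP (R2): 100% × 18% = 18% of Pinebrook Trust.
Direct interest in Pinebrook Trust: 29%.
Aggregating (R1): 15.08% + 18% + 29% = 62.08%.

62.08%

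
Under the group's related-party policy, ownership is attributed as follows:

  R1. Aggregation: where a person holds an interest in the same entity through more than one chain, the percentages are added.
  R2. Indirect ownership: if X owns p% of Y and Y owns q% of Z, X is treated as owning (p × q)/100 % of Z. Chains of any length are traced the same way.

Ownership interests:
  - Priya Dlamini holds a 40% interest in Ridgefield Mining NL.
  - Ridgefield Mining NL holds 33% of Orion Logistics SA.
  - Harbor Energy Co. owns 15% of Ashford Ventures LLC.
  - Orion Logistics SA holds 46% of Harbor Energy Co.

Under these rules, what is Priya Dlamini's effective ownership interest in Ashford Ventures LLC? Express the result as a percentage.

0.9108%

Chain via Ridgefield Mining NL → Orion Logistics SA → Harbor Energy Co. (R2): 40% × 33% × 46% × 15% = 0.9108% of Ashford Ventures LLC.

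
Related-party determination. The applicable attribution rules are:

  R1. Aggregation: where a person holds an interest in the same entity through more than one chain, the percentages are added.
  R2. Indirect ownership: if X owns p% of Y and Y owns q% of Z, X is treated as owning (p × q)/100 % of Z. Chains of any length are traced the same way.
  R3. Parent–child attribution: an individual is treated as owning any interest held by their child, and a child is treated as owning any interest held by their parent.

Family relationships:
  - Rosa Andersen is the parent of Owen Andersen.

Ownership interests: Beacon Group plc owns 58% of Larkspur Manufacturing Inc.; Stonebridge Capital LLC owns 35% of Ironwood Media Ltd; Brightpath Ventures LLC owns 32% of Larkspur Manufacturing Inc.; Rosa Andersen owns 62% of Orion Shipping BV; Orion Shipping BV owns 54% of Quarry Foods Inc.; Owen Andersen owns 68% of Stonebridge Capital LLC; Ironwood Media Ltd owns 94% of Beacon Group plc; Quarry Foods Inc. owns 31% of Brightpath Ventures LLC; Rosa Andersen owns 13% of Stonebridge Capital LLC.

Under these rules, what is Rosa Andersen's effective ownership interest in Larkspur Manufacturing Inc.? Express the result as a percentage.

18.777636%

By parent–child attribution (R3), Rosa Andersen is treated as also owning Owen Andersen's interest in Stonebridge Capital LLC, giving 13% + 68% = 81%.
Chain via Stonebridge Capital LLC → Ironwood Media Ltd → Beacon Group plc (R2): 81% × 35% × 94% × 58% = 15.45642% of Larkspur Manufacturing Inc.
Chain via Orion Shipping BV → Quarry Foods Inc. → Brightpath Ventures LLC (R2): 62% × 54% × 31% × 32% = 3.321216% of Larkspur Manufacturing Inc.
Aggregating (R1): 15.45642% + 3.321216% = 18.777636%.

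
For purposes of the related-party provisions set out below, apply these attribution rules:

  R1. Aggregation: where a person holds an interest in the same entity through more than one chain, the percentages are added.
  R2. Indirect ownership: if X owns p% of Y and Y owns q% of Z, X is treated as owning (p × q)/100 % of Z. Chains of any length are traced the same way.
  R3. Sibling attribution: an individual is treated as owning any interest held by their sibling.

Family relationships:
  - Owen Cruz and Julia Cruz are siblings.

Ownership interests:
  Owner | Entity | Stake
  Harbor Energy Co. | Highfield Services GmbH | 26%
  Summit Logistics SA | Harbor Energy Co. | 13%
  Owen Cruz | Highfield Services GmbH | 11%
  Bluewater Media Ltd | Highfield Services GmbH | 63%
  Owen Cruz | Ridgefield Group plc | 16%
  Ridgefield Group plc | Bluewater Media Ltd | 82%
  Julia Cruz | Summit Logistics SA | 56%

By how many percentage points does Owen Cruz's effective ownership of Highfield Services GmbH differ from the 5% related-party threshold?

16.1584

By sibling attribution (R3), Owen Cruz is treated as owning Julia Cruz's 56% interest in Summit Logistics SA.
Chain via Ridgefield Group plc → Bluewater Media Ltd (R2): 16% × 82% × 63% = 8.2656% of Highfield Services GmbH.
Direct interest in Highfield Services GmbH: 11%.
Chain via Summit Logistics SA → Harbor Energy Co. (R2): 56% × 13% × 26% = 1.8928% of Highfield Services GmbH.
Aggregating (R1): 8.2656% + 11% + 1.8928% = 21.1584%.
21.1584% exceeds the 5% threshold by 16.1584 percentage points.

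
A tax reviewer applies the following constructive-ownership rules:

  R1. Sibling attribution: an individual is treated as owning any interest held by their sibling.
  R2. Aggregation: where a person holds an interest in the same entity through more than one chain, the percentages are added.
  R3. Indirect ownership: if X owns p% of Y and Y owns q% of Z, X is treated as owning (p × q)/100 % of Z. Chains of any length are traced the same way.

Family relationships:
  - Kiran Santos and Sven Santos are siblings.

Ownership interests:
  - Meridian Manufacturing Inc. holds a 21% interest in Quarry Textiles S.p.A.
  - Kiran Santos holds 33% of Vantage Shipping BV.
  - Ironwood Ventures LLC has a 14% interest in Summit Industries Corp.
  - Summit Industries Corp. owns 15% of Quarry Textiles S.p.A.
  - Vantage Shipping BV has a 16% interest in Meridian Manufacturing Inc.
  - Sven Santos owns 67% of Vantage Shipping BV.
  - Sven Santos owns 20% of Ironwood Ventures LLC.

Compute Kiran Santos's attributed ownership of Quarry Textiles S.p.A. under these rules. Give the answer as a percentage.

3.78%

By sibling attribution (R1), Kiran Santos is treated as also owning Sven Santos's interest in Vantage Shipping BV, giving 33% + 67% = 100%.
By sibling attribution (R1), Kiran Santos is treated as owning Sven Santos's 20% interest in Ironwood Ventures LLC.
Chain via Vantage Shipping BV → Meridian Manufacturing Inc. (R3): 100% × 16% × 21% = 3.36% of Quarry Textiles S.p.A.
Chain via Ironwood Ventures LLC → Summit Industries Corp. (R3): 20% × 14% × 15% = 0.42% of Quarry Textiles S.p.A.
Aggregating (R2): 3.36% + 0.42% = 3.78%.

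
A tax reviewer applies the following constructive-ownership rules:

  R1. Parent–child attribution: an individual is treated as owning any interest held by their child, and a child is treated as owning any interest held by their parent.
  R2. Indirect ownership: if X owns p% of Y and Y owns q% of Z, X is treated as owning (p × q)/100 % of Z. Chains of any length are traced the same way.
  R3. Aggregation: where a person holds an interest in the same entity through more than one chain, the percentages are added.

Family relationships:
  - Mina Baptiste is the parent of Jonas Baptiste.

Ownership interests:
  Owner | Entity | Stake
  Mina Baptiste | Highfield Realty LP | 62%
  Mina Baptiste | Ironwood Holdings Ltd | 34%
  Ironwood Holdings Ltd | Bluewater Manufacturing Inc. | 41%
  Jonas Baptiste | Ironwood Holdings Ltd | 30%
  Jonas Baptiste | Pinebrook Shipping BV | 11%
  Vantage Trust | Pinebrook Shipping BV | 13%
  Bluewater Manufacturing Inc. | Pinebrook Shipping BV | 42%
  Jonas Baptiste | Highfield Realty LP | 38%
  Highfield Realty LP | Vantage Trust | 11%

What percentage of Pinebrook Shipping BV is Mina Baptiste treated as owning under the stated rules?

By parent–child attribution (R1), Mina Baptiste is treated as also owning Jonas Baptiste's interest in Highfield Realty LP, giving 62% + 38% = 100%.
By parent–child attribution (R1), Mina Baptiste is treated as also owning Jonas Baptiste's interest in Ironwood Holdings Ltd, giving 34% + 30% = 64%.
By parent–child attribution (R1), Mina Baptiste is treated as owning Jonas Baptiste's 11% interest in Pinebrook Shipping BV.
Chain via Highfield Realty LP → Vantage Trust (R2): 100% × 11% × 13% = 1.43% of Pinebrook Shipping BV.
Chain via Ironwood Holdings Ltd → Bluewater Manufacturing Inc. (R2): 64% × 41% × 42% = 11.0208% of Pinebrook Shipping BV.
Direct interest in Pinebrook Shipping BV: 11%.
Aggregating (R3): 1.43% + 11.0208% + 11% = 23.4508%.

23.4508%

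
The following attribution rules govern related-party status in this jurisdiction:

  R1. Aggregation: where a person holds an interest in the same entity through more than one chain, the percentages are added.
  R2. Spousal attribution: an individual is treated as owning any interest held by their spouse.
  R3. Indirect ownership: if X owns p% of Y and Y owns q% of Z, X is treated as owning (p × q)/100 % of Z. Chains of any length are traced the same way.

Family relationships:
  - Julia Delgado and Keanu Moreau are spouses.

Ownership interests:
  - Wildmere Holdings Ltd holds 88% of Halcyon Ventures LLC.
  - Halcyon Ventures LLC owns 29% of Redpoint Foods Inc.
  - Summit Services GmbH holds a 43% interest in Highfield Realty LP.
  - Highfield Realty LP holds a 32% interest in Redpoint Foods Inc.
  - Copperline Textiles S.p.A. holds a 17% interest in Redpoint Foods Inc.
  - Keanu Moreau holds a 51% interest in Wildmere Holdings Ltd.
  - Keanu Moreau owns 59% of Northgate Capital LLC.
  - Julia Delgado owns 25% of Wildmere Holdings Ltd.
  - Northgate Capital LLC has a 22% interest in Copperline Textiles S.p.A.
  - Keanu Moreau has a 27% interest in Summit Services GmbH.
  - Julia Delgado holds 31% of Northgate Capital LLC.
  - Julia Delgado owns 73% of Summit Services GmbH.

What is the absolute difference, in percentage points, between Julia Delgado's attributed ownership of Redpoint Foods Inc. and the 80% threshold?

43.4788

By spousal attribution (R2), Julia Delgado is treated as also owning Keanu Moreau's interest in Summit Services GmbH, giving 73% + 27% = 100%.
By spousal attribution (R2), Julia Delgado is treated as also owning Keanu Moreau's interest in Northgate Capital LLC, giving 31% + 59% = 90%.
By spousal attribution (R2), Julia Delgado is treated as also owning Keanu Moreau's interest in Wildmere Holdings Ltd, giving 25% + 51% = 76%.
Chain via Summit Services GmbH → Highfield Realty LP (R3): 100% × 43% × 32% = 13.76% of Redpoint Foods Inc.
Chain via Northgate Capital LLC → Copperline Textiles S.p.A. (R3): 90% × 22% × 17% = 3.366% of Redpoint Foods Inc.
Chain via Wildmere Holdings Ltd → Halcyon Ventures LLC (R3): 76% × 88% × 29% = 19.3952% of Redpoint Foods Inc.
Aggregating (R1): 13.76% + 3.366% + 19.3952% = 36.5212%.
36.5212% falls short of the 80% threshold by 43.4788 percentage points.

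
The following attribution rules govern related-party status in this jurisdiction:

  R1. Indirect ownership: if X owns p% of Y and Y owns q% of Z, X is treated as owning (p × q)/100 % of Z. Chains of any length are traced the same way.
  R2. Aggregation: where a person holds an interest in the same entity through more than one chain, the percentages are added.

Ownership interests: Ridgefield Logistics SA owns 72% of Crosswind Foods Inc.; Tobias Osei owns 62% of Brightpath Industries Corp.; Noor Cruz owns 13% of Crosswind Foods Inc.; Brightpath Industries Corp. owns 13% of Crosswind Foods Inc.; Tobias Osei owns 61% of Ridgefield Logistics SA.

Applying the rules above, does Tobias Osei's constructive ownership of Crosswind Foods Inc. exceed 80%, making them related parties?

Chain via Ridgefield Logistics SA (R1): 61% × 72% = 43.92% of Crosswind Foods Inc.
Chain via Brightpath Industries Corp. (R1): 62% × 13% = 8.06% of Crosswind Foods Inc.
Aggregating (R2): 43.92% + 8.06% = 51.98%.
51.98% does not exceed the 80% threshold, so Tobias is not a related party to Crosswind Foods Inc.

No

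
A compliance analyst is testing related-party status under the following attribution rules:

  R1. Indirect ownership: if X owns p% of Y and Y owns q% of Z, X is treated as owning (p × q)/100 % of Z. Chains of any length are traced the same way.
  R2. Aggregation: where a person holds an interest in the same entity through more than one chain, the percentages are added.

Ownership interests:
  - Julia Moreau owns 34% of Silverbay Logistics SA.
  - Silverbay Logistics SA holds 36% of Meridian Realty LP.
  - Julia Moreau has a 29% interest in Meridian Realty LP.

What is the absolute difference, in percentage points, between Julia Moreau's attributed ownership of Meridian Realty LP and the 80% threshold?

Chain via Silverbay Logistics SA (R1): 34% × 36% = 12.24% of Meridian Realty LP.
Direct interest in Meridian Realty LP: 29%.
Aggregating (R2): 12.24% + 29% = 41.24%.
41.24% falls short of the 80% threshold by 38.76 percentage points.

38.76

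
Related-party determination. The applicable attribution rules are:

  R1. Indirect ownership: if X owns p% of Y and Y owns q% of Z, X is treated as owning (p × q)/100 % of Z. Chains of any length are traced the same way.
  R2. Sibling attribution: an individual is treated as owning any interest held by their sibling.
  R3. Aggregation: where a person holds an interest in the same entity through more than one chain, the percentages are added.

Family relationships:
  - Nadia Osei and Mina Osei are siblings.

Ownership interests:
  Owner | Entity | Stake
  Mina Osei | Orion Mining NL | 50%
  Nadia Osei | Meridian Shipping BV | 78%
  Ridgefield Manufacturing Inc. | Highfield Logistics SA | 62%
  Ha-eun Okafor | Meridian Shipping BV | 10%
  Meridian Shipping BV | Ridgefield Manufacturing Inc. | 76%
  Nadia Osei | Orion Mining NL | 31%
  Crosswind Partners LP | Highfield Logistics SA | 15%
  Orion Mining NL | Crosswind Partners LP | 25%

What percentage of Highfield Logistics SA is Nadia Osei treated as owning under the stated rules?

By sibling attribution (R2), Nadia Osei is treated as also owning Mina Osei's interest in Orion Mining NL, giving 31% + 50% = 81%.
Chain via Meridian Shipping BV → Ridgefield Manufacturing Inc. (R1): 78% × 76% × 62% = 36.7536% of Highfield Logistics SA.
Chain via Orion Mining NL → Crosswind Partners LP (R1): 81% × 25% × 15% = 3.0375% of Highfield Logistics SA.
Aggregating (R3): 36.7536% + 3.0375% = 39.7911%.

39.7911%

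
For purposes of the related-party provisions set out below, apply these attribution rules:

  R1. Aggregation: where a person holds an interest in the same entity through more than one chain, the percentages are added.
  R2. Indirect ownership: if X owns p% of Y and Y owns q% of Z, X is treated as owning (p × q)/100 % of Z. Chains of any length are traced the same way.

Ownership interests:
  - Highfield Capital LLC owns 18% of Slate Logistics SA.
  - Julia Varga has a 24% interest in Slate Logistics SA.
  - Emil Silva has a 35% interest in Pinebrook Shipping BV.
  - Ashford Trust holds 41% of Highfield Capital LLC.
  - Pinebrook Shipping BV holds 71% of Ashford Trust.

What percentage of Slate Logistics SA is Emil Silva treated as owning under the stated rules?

Chain via Pinebrook Shipping BV → Ashford Trust → Highfield Capital LLC (R2): 35% × 71% × 41% × 18% = 1.83393% of Slate Logistics SA.

1.83393%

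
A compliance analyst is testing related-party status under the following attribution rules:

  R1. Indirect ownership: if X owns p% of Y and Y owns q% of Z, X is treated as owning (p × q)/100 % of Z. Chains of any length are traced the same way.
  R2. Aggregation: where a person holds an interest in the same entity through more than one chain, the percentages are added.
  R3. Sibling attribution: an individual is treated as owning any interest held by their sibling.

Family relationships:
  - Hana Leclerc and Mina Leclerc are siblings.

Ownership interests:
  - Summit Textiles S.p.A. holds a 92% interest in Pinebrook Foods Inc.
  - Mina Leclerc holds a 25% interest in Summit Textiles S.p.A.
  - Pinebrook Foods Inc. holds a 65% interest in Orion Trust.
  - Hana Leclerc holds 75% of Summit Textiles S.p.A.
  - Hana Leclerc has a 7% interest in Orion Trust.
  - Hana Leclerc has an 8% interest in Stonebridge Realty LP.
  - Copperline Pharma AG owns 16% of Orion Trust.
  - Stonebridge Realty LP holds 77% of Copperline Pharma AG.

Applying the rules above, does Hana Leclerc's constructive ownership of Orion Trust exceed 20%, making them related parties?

By sibling attribution (R3), Hana Leclerc is treated as also owning Mina Leclerc's interest in Summit Textiles S.p.A, giving 75% + 25% = 100%.
Chain via Summit Textiles S.p.A. → Pinebrook Foods Inc. (R1): 100% × 92% × 65% = 59.8% of Orion Trust.
Chain via Stonebridge Realty LP → Copperline Pharma AG (R1): 8% × 77% × 16% = 0.9856% of Orion Trust.
Direct interest in Orion Trust: 7%.
Aggregating (R2): 59.8% + 0.9856% + 7% = 67.7856%.
67.7856% exceeds the 20% threshold, so Hana is a related party to Orion Trust.

Yes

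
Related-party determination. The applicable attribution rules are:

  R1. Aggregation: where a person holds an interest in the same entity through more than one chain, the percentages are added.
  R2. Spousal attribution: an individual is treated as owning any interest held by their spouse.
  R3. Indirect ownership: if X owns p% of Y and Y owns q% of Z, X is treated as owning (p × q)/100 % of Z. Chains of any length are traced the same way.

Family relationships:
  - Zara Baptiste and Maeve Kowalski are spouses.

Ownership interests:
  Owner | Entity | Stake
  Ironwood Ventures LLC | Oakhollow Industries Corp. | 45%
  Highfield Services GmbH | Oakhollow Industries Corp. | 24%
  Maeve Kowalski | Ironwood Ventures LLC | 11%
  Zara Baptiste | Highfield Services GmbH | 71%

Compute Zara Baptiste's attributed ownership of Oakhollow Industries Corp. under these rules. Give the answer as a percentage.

21.99%

By spousal attribution (R2), Zara Baptiste is treated as owning Maeve Kowalski's 11% interest in Ironwood Ventures LLC.
Chain via Highfield Services GmbH (R3): 71% × 24% = 17.04% of Oakhollow Industries Corp.
Chain via Ironwood Ventures LLC (R3): 11% × 45% = 4.95% of Oakhollow Industries Corp.
Aggregating (R1): 17.04% + 4.95% = 21.99%.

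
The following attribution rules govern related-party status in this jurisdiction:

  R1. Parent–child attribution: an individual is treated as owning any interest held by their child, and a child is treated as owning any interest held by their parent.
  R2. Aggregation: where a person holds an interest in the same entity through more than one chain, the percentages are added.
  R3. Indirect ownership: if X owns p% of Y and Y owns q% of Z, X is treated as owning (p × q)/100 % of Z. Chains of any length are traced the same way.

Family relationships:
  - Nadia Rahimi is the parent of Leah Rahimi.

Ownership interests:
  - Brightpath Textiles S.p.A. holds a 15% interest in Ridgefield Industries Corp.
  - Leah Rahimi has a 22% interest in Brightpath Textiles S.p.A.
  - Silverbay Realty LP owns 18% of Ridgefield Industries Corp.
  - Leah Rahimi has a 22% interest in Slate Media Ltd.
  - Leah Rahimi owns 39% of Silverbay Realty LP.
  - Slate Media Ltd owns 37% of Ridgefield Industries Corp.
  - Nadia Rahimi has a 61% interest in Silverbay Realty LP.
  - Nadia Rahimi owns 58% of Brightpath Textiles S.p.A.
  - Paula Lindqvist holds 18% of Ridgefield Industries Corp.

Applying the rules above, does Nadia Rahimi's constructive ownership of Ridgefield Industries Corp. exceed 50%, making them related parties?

No

By parent–child attribution (R1), Nadia Rahimi is treated as also owning Leah Rahimi's interest in Brightpath Textiles S.p.A, giving 58% + 22% = 80%.
By parent–child attribution (R1), Nadia Rahimi is treated as also owning Leah Rahimi's interest in Silverbay Realty LP, giving 61% + 39% = 100%.
By parent–child attribution (R1), Nadia Rahimi is treated as owning Leah Rahimi's 22% interest in Slate Media Ltd.
Chain via Brightpath Textiles S.p.A. (R3): 80% × 15% = 12% of Ridgefield Industries Corp.
Chain via Silverbay Realty LP (R3): 100% × 18% = 18% of Ridgefield Industries Corp.
Chain via Slate Media Ltd (R3): 22% × 37% = 8.14% of Ridgefield Industries Corp.
Aggregating (R2): 12% + 18% + 8.14% = 38.14%.
38.14% does not exceed the 50% threshold, so Nadia is not a related party to Ridgefield Industries Corp.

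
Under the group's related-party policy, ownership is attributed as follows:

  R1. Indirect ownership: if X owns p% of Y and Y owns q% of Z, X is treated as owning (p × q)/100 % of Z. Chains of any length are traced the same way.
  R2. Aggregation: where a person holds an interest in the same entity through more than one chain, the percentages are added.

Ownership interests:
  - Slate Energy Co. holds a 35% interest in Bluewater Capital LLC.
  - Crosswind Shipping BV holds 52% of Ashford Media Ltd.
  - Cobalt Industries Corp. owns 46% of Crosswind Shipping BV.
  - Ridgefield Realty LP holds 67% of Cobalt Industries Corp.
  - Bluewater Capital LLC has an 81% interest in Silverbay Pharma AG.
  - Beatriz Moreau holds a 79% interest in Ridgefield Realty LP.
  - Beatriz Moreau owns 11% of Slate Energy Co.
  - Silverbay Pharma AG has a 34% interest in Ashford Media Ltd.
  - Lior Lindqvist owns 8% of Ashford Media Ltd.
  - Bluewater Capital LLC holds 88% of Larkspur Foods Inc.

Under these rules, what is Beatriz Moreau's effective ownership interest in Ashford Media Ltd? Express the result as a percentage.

Chain via Ridgefield Realty LP → Cobalt Industries Corp. → Crosswind Shipping BV (R1): 79% × 67% × 46% × 52% = 12.660856% of Ashford Media Ltd.
Chain via Slate Energy Co. → Bluewater Capital LLC → Silverbay Pharma AG (R1): 11% × 35% × 81% × 34% = 1.06029% of Ashford Media Ltd.
Aggregating (R2): 12.660856% + 1.06029% = 13.721146%.

13.721146%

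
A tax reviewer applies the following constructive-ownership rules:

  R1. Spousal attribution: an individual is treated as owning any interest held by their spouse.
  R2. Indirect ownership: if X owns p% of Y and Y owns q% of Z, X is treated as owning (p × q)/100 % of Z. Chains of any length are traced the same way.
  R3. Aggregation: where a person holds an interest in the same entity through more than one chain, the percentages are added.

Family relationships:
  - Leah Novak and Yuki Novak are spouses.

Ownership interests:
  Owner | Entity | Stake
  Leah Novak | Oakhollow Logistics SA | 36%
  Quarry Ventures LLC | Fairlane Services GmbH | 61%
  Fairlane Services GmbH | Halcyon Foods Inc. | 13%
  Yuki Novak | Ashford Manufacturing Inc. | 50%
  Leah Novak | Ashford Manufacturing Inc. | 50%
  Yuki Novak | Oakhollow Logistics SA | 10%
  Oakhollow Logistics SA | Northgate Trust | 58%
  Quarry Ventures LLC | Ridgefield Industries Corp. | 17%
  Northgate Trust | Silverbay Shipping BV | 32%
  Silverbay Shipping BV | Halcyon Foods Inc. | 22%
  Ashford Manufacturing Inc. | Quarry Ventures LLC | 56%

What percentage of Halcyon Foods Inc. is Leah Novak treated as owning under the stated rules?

6.319072%

By spousal attribution (R1), Leah Novak is treated as also owning Yuki Novak's interest in Ashford Manufacturing Inc, giving 50% + 50% = 100%.
By spousal attribution (R1), Leah Novak is treated as also owning Yuki Novak's interest in Oakhollow Logistics SA, giving 36% + 10% = 46%.
Chain via Ashford Manufacturing Inc. → Quarry Ventures LLC → Fairlane Services GmbH (R2): 100% × 56% × 61% × 13% = 4.4408% of Halcyon Foods Inc.
Chain via Oakhollow Logistics SA → Northgate Trust → Silverbay Shipping BV (R2): 46% × 58% × 32% × 22% = 1.878272% of Halcyon Foods Inc.
Aggregating (R3): 4.4408% + 1.878272% = 6.319072%.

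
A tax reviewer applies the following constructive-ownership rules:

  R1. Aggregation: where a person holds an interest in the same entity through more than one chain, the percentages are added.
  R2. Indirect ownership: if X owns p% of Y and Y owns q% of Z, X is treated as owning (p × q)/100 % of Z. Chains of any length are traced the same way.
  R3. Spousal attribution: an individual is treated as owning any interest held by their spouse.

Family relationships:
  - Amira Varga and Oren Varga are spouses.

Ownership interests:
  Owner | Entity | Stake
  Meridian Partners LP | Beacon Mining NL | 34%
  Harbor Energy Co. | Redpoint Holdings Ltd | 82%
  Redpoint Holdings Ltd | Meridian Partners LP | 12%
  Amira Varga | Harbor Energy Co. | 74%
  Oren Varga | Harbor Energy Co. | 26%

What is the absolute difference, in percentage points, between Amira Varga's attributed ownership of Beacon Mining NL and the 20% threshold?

16.6544

By spousal attribution (R3), Amira Varga is treated as also owning Oren Varga's interest in Harbor Energy Co, giving 74% + 26% = 100%.
Chain via Harbor Energy Co. → Redpoint Holdings Ltd → Meridian Partners LP (R2): 100% × 82% × 12% × 34% = 3.3456% of Beacon Mining NL.
3.3456% falls short of the 20% threshold by 16.6544 percentage points.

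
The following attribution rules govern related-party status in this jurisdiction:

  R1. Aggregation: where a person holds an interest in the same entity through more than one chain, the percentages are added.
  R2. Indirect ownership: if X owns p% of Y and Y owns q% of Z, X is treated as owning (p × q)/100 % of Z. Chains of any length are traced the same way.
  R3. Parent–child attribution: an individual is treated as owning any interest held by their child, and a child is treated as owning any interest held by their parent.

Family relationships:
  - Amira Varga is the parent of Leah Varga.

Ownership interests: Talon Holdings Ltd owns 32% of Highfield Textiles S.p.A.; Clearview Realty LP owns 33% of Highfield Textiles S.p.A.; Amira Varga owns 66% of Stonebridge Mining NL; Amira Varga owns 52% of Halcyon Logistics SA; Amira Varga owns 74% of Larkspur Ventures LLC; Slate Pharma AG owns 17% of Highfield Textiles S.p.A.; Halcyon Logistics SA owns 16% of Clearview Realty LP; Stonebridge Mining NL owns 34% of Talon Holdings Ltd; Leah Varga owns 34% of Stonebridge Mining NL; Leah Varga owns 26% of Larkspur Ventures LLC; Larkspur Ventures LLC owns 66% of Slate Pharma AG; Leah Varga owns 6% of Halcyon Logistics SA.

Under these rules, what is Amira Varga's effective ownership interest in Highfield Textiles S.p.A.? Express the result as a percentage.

25.1624%

By parent–child attribution (R3), Amira Varga is treated as also owning Leah Varga's interest in Larkspur Ventures LLC, giving 74% + 26% = 100%.
By parent–child attribution (R3), Amira Varga is treated as also owning Leah Varga's interest in Stonebridge Mining NL, giving 66% + 34% = 100%.
By parent–child attribution (R3), Amira Varga is treated as also owning Leah Varga's interest in Halcyon Logistics SA, giving 52% + 6% = 58%.
Chain via Larkspur Ventures LLC → Slate Pharma AG (R2): 100% × 66% × 17% = 11.22% of Highfield Textiles S.p.A.
Chain via Stonebridge Mining NL → Talon Holdings Ltd (R2): 100% × 34% × 32% = 10.88% of Highfield Textiles S.p.A.
Chain via Halcyon Logistics SA → Clearview Realty LP (R2): 58% × 16% × 33% = 3.0624% of Highfield Textiles S.p.A.
Aggregating (R1): 11.22% + 10.88% + 3.0624% = 25.1624%.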